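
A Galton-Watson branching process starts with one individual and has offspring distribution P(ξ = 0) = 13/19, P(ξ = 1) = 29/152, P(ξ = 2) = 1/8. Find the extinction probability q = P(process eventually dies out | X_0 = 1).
q = 1

Mean offspring μ = 0·13/19 + 1·29/152 + 2·1/8 = 67/152 ≤ 1. For μ ≤ 1 with offspring not concentrated at 1, the Galton-Watson process goes extinct almost surely, so q = 1.
(Algebraic check: The pgf is f(s) = 13/19 + 29/152·s + 1/8·s². The extinction probability q is the smallest fixed point of f in [0, 1]. Setting s = f(s):
  1/8·s² + (29/152 − 1)·s + 13/19 = 0
  1/8·s² − (13/19 + 1/8)·s + 13/19 = 0
which factors as (s − 1)·(1/8·s − 13/19) = 0, giving roots s = 1 and s = (13/19)/(1/8) = 104/19. Since 104/19 ≥ 1, the smallest root in [0, 1] is s = 1.)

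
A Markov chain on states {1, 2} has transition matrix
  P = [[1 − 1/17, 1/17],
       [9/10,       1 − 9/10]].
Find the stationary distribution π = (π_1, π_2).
π_1 = 153/163, π_2 = 10/163

Solve πP = π with π_1 + π_2 = 1. From πP = π: π_1 · (1 − 1/17) + π_2 · 9/10 = π_1 ⇒ π_2 · 9/10 = π_1 · 1/17 ⇒ π_2/π_1 = (1/17)/(9/10) = 10/153. Together with π_1 + π_2 = 1:
  π_1 = (9/10)/(1/17 + 9/10) = (9/10)/(163/170) = 153/163,
  π_2 = (1/17)/(1/17 + 9/10) = (1/17)/(163/170) = 10/163.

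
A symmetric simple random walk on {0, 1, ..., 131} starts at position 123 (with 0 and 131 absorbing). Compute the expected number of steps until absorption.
E[τ | X_0 = 123] = 984

Let v_k = E[τ | X_0 = k]. Boundary: v_0 = v_131 = 0. Recurrence: v_k = 1 + (v_{k-1} + v_{k+1})/2 for 1 ≤ k ≤ 130. The particular solution to v_k − (v_{k-1} + v_{k+1})/2 = 1 is v_k = −k^2. Adding homogeneous solution A + B k and matching boundaries gives v_k = k (131 − k). Substituting k = 123: v_123 = 123 · 8 = 984.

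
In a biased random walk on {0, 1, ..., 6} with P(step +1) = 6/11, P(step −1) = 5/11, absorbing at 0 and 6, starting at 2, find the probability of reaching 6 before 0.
P(hit 6 before 0) = (1 − (5/6)^2) / (1 − (5/6)^6) = 1296/2821

Let u_k denote P(reach 6 before 0 | start at k). Boundary: u_0 = 0, u_6 = 1. Recurrence: u_k = 6/11·u_{k+1} + 5/11·u_{k-1} for 1 ≤ k ≤ 5. Try u_k = A + B·r^k with r = q/p = (5/11)/(6/11) = 5/6. Substitution satisfies the recurrence; boundary conditions give:
  u_k = (1 − r^k) / (1 − r^N) = (1 − (5/6)^2) / (1 − (5/6)^6) = 1296/2821.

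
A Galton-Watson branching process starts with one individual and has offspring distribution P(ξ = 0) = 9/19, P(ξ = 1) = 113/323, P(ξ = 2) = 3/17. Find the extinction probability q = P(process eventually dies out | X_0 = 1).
q = 1

Mean offspring μ = 0·9/19 + 1·113/323 + 2·3/17 = 227/323 ≤ 1. For μ ≤ 1 with offspring not concentrated at 1, the Galton-Watson process goes extinct almost surely, so q = 1.
(Algebraic check: The pgf is f(s) = 9/19 + 113/323·s + 3/17·s². The extinction probability q is the smallest fixed point of f in [0, 1]. Setting s = f(s):
  3/17·s² + (113/323 − 1)·s + 9/19 = 0
  3/17·s² − (9/19 + 3/17)·s + 9/19 = 0
which factors as (s − 1)·(3/17·s − 9/19) = 0, giving roots s = 1 and s = (9/19)/(3/17) = 51/19. Since 51/19 ≥ 1, the smallest root in [0, 1] is s = 1.)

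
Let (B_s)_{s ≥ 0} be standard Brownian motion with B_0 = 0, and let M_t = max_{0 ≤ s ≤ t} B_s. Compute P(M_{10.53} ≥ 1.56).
P(M_{10.53} ≥ 1.56) = 2·P(B_{10.53} ≥ 1.56) = 2(1 − Φ(1.56/√10.53)) ≈ 0.6307

By the reflection principle for Brownian motion, P(M_t ≥ a) = 2 · P(B_t ≥ a) for a ≥ 0. Since B_t ~ N(0, t), P(B_t ≥ 1.56) = 1 − Φ(1.56/√t) = 1 − Φ(1.56/√10.53) = 1 − Φ(0.4807). So
  P(M_{10.53} ≥ 1.56) = 2(1 − Φ(0.4807)) ≈ 0.6307.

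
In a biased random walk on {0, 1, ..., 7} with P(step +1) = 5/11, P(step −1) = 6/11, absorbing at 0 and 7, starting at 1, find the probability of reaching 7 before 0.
P(hit 7 before 0) = (1 − (6/5)^1) / (1 − (6/5)^7) = 15625/201811

Let u_k denote P(reach 7 before 0 | start at k). Boundary: u_0 = 0, u_7 = 1. Recurrence: u_k = 5/11·u_{k+1} + 6/11·u_{k-1} for 1 ≤ k ≤ 6. Try u_k = A + B·r^k with r = q/p = (6/11)/(5/11) = 6/5. Substitution satisfies the recurrence; boundary conditions give:
  u_k = (1 − r^k) / (1 − r^N) = (1 − (6/5)^1) / (1 − (6/5)^7) = 15625/201811.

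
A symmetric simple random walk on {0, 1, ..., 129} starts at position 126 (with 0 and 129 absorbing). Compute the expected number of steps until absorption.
E[τ | X_0 = 126] = 378

Let v_k = E[τ | X_0 = k]. Boundary: v_0 = v_129 = 0. Recurrence: v_k = 1 + (v_{k-1} + v_{k+1})/2 for 1 ≤ k ≤ 128. The particular solution to v_k − (v_{k-1} + v_{k+1})/2 = 1 is v_k = −k^2. Adding homogeneous solution A + B k and matching boundaries gives v_k = k (129 − k). Substituting k = 126: v_126 = 126 · 3 = 378.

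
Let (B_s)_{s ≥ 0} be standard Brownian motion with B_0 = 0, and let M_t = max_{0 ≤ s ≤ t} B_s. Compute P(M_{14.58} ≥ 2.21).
P(M_{14.58} ≥ 2.21) = 2·P(B_{14.58} ≥ 2.21) = 2(1 − Φ(2.21/√14.58)) ≈ 0.5627

By the reflection principle for Brownian motion, P(M_t ≥ a) = 2 · P(B_t ≥ a) for a ≥ 0. Since B_t ~ N(0, t), P(B_t ≥ 2.21) = 1 − Φ(2.21/√t) = 1 − Φ(2.21/√14.58) = 1 − Φ(0.5788). So
  P(M_{14.58} ≥ 2.21) = 2(1 − Φ(0.5788)) ≈ 0.5627.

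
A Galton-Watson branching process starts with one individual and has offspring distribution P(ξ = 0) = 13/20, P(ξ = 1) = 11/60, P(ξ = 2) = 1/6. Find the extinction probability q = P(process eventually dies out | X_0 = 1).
q = 1

Mean offspring μ = 0·13/20 + 1·11/60 + 2·1/6 = 31/60 ≤ 1. For μ ≤ 1 with offspring not concentrated at 1, the Galton-Watson process goes extinct almost surely, so q = 1.
(Algebraic check: The pgf is f(s) = 13/20 + 11/60·s + 1/6·s². The extinction probability q is the smallest fixed point of f in [0, 1]. Setting s = f(s):
  1/6·s² + (11/60 − 1)·s + 13/20 = 0
  1/6·s² − (13/20 + 1/6)·s + 13/20 = 0
which factors as (s − 1)·(1/6·s − 13/20) = 0, giving roots s = 1 and s = (13/20)/(1/6) = 39/10. Since 39/10 ≥ 1, the smallest root in [0, 1] is s = 1.)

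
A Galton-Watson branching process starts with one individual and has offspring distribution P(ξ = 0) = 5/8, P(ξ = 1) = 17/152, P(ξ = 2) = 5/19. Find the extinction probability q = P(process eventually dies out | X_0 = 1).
q = 1

Mean offspring μ = 0·5/8 + 1·17/152 + 2·5/19 = 97/152 ≤ 1. For μ ≤ 1 with offspring not concentrated at 1, the Galton-Watson process goes extinct almost surely, so q = 1.
(Algebraic check: The pgf is f(s) = 5/8 + 17/152·s + 5/19·s². The extinction probability q is the smallest fixed point of f in [0, 1]. Setting s = f(s):
  5/19·s² + (17/152 − 1)·s + 5/8 = 0
  5/19·s² − (5/8 + 5/19)·s + 5/8 = 0
which factors as (s − 1)·(5/19·s − 5/8) = 0, giving roots s = 1 and s = (5/8)/(5/19) = 19/8. Since 19/8 ≥ 1, the smallest root in [0, 1] is s = 1.)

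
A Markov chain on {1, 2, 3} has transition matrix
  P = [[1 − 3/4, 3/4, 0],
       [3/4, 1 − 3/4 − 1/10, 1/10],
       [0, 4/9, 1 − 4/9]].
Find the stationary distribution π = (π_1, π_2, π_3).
π = (40/89, 40/89, 9/89)

This is a birth-death chain on three states, which satisfies detailed balance: π_1 · P_{12} = π_2 · P_{21} and π_2 · P_{23} = π_3 · P_{32}.
From π_1 · 3/4 = π_2 · 3/4: π_2/π_1 = (3/4)/(3/4) = 1.
From π_2 · 1/10 = π_3 · 4/9: π_3/π_2 = (1/10)/(4/9) = 9/40.
Take π_1 proportional to 1; then unnormalized π = (1, 1, 9/40). Normalize by dividing by the sum 89/40:
  π = (40/89, 40/89, 9/89).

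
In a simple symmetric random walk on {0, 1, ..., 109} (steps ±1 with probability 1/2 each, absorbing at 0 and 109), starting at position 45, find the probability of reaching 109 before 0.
P(hit 109 before 0) = 45/109

Let u_k = P(hit 109 before 0 | start at k). Then u_0 = 0, u_109 = 1, and u_k = u_{k-1}/2 + u_{k+1}/2 for 1 ≤ k ≤ 108. This harmonic recurrence is solved by u_k = k/109, giving u_45 = 45/109.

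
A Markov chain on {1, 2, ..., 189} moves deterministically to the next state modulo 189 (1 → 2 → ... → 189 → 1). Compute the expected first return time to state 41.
E[T_41 | X_0 = 41] = 189

The chain cycles deterministically, so starting at state 41 it returns in exactly 189 steps. Equivalently, the stationary distribution is uniform π_j = 1/189 for every state j, so by Kac's formula E[T_41] = 1/π_41 = 189.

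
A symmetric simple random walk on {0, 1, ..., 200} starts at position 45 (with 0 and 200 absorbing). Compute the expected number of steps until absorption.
E[τ | X_0 = 45] = 6975

Let v_k = E[τ | X_0 = k]. Boundary: v_0 = v_200 = 0. Recurrence: v_k = 1 + (v_{k-1} + v_{k+1})/2 for 1 ≤ k ≤ 199. The particular solution to v_k − (v_{k-1} + v_{k+1})/2 = 1 is v_k = −k^2. Adding homogeneous solution A + B k and matching boundaries gives v_k = k (200 − k). Substituting k = 45: v_45 = 45 · 155 = 6975.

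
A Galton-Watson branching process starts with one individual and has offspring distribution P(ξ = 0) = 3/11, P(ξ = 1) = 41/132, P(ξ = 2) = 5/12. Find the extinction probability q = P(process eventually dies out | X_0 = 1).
q = 36/55

The pgf is f(s) = 3/11 + 41/132·s + 5/12·s². The extinction probability q is the smallest fixed point of f in [0, 1]. Setting s = f(s):
  5/12·s² + (41/132 − 1)·s + 3/11 = 0
  5/12·s² − (3/11 + 5/12)·s + 3/11 = 0
which factors as (s − 1)·(5/12·s − 3/11) = 0, giving roots s = 1 and s = (3/11)/(5/12) = 36/55.
Mean offspring μ = 41/132 + 2·5/12 = 151/132 > 1 (supercritical), so q < 1. The extinction probability is the smaller root: q = (3/11)/(5/12) = 36/55.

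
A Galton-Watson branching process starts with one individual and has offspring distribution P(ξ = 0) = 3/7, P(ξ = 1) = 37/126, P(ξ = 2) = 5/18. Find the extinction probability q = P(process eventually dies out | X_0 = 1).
q = 1

Mean offspring μ = 0·3/7 + 1·37/126 + 2·5/18 = 107/126 ≤ 1. For μ ≤ 1 with offspring not concentrated at 1, the Galton-Watson process goes extinct almost surely, so q = 1.
(Algebraic check: The pgf is f(s) = 3/7 + 37/126·s + 5/18·s². The extinction probability q is the smallest fixed point of f in [0, 1]. Setting s = f(s):
  5/18·s² + (37/126 − 1)·s + 3/7 = 0
  5/18·s² − (3/7 + 5/18)·s + 3/7 = 0
which factors as (s − 1)·(5/18·s − 3/7) = 0, giving roots s = 1 and s = (3/7)/(5/18) = 54/35. Since 54/35 ≥ 1, the smallest root in [0, 1] is s = 1.)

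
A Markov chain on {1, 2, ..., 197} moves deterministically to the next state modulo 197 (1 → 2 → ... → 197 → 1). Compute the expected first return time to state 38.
E[T_38 | X_0 = 38] = 197

The chain cycles deterministically, so starting at state 38 it returns in exactly 197 steps. Equivalently, the stationary distribution is uniform π_j = 1/197 for every state j, so by Kac's formula E[T_38] = 1/π_38 = 197.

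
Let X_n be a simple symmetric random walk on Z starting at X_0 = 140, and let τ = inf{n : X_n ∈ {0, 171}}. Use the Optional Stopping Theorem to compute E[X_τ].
E[X_τ] = 140

X_n is a martingale and τ is a bounded-mean stopping time (indeed τ is finite a.s. with bounded expectation since the walk is in a bounded region). By the OST, E[X_τ] = E[X_0] = 140. Equivalently: E[X_τ] = 171 · P(hit 171 first) + 0 · P(hit 0 first) = 171 · (140/171) = 140.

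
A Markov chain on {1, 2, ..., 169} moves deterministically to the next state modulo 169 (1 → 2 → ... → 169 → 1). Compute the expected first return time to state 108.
E[T_108 | X_0 = 108] = 169

The chain cycles deterministically, so starting at state 108 it returns in exactly 169 steps. Equivalently, the stationary distribution is uniform π_j = 1/169 for every state j, so by Kac's formula E[T_108] = 1/π_108 = 169.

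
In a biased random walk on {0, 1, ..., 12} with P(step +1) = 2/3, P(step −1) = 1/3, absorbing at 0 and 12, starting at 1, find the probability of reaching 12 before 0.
P(hit 12 before 0) = (1 − (1/2)^1) / (1 − (1/2)^12) = 2048/4095

Let u_k denote P(reach 12 before 0 | start at k). Boundary: u_0 = 0, u_12 = 1. Recurrence: u_k = 2/3·u_{k+1} + 1/3·u_{k-1} for 1 ≤ k ≤ 11. Try u_k = A + B·r^k with r = q/p = (1/3)/(2/3) = 1/2. Substitution satisfies the recurrence; boundary conditions give:
  u_k = (1 − r^k) / (1 − r^N) = (1 − (1/2)^1) / (1 − (1/2)^12) = 2048/4095.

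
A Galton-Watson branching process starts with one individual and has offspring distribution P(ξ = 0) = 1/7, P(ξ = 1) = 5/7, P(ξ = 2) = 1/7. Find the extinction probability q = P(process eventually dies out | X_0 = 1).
q = 1

Mean offspring μ = 0·1/7 + 1·5/7 + 2·1/7 = 1 ≤ 1. For μ ≤ 1 with offspring not concentrated at 1, the Galton-Watson process goes extinct almost surely, so q = 1.
(Algebraic check: The pgf is f(s) = 1/7 + 5/7·s + 1/7·s². The extinction probability q is the smallest fixed point of f in [0, 1]. Setting s = f(s):
  1/7·s² + (5/7 − 1)·s + 1/7 = 0
  1/7·s² − (1/7 + 1/7)·s + 1/7 = 0
which factors as (s − 1)·(1/7·s − 1/7) = 0, giving roots s = 1 and s = (1/7)/(1/7) = 1. Since 1 ≥ 1, the smallest root in [0, 1] is s = 1.)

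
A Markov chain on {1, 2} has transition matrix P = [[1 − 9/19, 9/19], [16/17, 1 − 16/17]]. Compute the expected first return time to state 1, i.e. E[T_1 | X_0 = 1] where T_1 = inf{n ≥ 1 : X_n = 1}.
E[T_1 | X_0 = 1] = 1/π_1 = 457/304

For an irreducible recurrent Markov chain with stationary distribution π, E[T_i | X_0 = i] = 1/π_i (Kac's formula). Here π_1 = (16/17)/(9/19 + 16/17) = (16/17)/(457/323) = 304/457, so E[T_1 | X_0 = 1] = 1/π_1 = (9/19 + 16/17)/(16/17) = (457/323)/(16/17) = 457/304.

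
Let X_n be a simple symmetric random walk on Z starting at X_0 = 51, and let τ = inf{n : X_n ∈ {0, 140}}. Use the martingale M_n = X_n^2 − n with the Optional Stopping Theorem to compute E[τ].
E[τ] = 4539

M_n = X_n^2 − n is a martingale (since E[X_{n+1}^2 | F_n] = X_n^2 + 1). By OST (τ has finite mean in a bounded region), E[M_τ] = E[M_0] = X_0^2 − 0 = 51^2 = 2601. Also E[M_τ] = E[X_τ^2] − E[τ]. The walk exits at 0 or 140, with P(hit 140 first) = 51/140, so E[X_τ^2] = 140^2 · 51/140 + 0 = 7140. Thus E[τ] = E[X_τ^2] − E[M_τ] = 7140 − 2601 = 4539 = 51(140 − 51) = 4539.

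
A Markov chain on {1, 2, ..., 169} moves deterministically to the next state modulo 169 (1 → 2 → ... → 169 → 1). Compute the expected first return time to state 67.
E[T_67 | X_0 = 67] = 169

The chain cycles deterministically, so starting at state 67 it returns in exactly 169 steps. Equivalently, the stationary distribution is uniform π_j = 1/169 for every state j, so by Kac's formula E[T_67] = 1/π_67 = 169.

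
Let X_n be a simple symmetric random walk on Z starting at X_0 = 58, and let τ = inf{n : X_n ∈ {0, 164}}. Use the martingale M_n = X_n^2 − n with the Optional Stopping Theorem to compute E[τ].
E[τ] = 6148

M_n = X_n^2 − n is a martingale (since E[X_{n+1}^2 | F_n] = X_n^2 + 1). By OST (τ has finite mean in a bounded region), E[M_τ] = E[M_0] = X_0^2 − 0 = 58^2 = 3364. Also E[M_τ] = E[X_τ^2] − E[τ]. The walk exits at 0 or 164, with P(hit 164 first) = 58/164, so E[X_τ^2] = 164^2 · 58/164 + 0 = 9512. Thus E[τ] = E[X_τ^2] − E[M_τ] = 9512 − 3364 = 6148 = 58(164 − 58) = 6148.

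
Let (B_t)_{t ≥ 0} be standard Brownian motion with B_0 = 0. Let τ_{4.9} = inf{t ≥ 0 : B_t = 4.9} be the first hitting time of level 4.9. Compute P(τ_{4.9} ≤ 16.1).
P(τ_{4.9} ≤ 16.1) = 2(1 − Φ(4.9/√16.1)) = 2(1 − Φ(1.2212)) ≈ 0.2220

By the reflection principle for standard BM, P(τ_b ≤ t) = 2 · P(B_t ≥ b). Since B_t ~ N(0, t), P(B_t ≥ 4.9) = 1 − Φ(4.9/√t) = 1 − Φ(4.9/√16.1) = 1 − Φ(1.2212) ≈ 0.11101. Doubling: P(τ_{4.9} ≤ 16.1) ≈ 2 · 0.11101 = 0.22202 ≈ 0.2220.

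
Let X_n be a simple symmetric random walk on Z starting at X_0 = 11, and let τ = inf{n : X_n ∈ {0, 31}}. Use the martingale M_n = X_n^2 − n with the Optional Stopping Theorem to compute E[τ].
E[τ] = 220

M_n = X_n^2 − n is a martingale (since E[X_{n+1}^2 | F_n] = X_n^2 + 1). By OST (τ has finite mean in a bounded region), E[M_τ] = E[M_0] = X_0^2 − 0 = 11^2 = 121. Also E[M_τ] = E[X_τ^2] − E[τ]. The walk exits at 0 or 31, with P(hit 31 first) = 11/31, so E[X_τ^2] = 31^2 · 11/31 + 0 = 341. Thus E[τ] = E[X_τ^2] − E[M_τ] = 341 − 121 = 220 = 11(31 − 11) = 220.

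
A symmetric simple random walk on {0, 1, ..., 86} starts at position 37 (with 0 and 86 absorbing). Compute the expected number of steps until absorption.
E[τ | X_0 = 37] = 1813

Let v_k = E[τ | X_0 = k]. Boundary: v_0 = v_86 = 0. Recurrence: v_k = 1 + (v_{k-1} + v_{k+1})/2 for 1 ≤ k ≤ 85. The particular solution to v_k − (v_{k-1} + v_{k+1})/2 = 1 is v_k = −k^2. Adding homogeneous solution A + B k and matching boundaries gives v_k = k (86 − k). Substituting k = 37: v_37 = 37 · 49 = 1813.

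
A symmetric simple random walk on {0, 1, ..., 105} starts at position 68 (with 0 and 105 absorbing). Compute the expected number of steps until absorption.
E[τ | X_0 = 68] = 2516

Let v_k = E[τ | X_0 = k]. Boundary: v_0 = v_105 = 0. Recurrence: v_k = 1 + (v_{k-1} + v_{k+1})/2 for 1 ≤ k ≤ 104. The particular solution to v_k − (v_{k-1} + v_{k+1})/2 = 1 is v_k = −k^2. Adding homogeneous solution A + B k and matching boundaries gives v_k = k (105 − k). Substituting k = 68: v_68 = 68 · 37 = 2516.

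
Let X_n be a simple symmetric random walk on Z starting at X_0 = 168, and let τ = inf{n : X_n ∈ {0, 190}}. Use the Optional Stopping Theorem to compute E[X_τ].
E[X_τ] = 168

X_n is a martingale and τ is a bounded-mean stopping time (indeed τ is finite a.s. with bounded expectation since the walk is in a bounded region). By the OST, E[X_τ] = E[X_0] = 168. Equivalently: E[X_τ] = 190 · P(hit 190 first) + 0 · P(hit 0 first) = 190 · (168/190) = 168.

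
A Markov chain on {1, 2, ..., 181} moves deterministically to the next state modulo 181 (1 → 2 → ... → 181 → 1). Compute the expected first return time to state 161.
E[T_161 | X_0 = 161] = 181

The chain cycles deterministically, so starting at state 161 it returns in exactly 181 steps. Equivalently, the stationary distribution is uniform π_j = 1/181 for every state j, so by Kac's formula E[T_161] = 1/π_161 = 181.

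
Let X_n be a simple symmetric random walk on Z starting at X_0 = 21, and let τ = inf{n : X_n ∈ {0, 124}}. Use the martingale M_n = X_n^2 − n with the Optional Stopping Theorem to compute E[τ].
E[τ] = 2163

M_n = X_n^2 − n is a martingale (since E[X_{n+1}^2 | F_n] = X_n^2 + 1). By OST (τ has finite mean in a bounded region), E[M_τ] = E[M_0] = X_0^2 − 0 = 21^2 = 441. Also E[M_τ] = E[X_τ^2] − E[τ]. The walk exits at 0 or 124, with P(hit 124 first) = 21/124, so E[X_τ^2] = 124^2 · 21/124 + 0 = 2604. Thus E[τ] = E[X_τ^2] − E[M_τ] = 2604 − 441 = 2163 = 21(124 − 21) = 2163.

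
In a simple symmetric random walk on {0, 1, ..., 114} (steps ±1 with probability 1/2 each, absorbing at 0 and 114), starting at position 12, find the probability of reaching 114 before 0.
P(hit 114 before 0) = 12/114 = 2/19

Let u_k = P(hit 114 before 0 | start at k). Then u_0 = 0, u_114 = 1, and u_k = u_{k-1}/2 + u_{k+1}/2 for 1 ≤ k ≤ 113. This harmonic recurrence is solved by u_k = k/114, giving u_12 = 12/114 = 2/19.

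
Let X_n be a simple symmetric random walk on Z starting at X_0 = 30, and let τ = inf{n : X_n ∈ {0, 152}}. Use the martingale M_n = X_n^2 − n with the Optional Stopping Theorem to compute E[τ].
E[τ] = 3660

M_n = X_n^2 − n is a martingale (since E[X_{n+1}^2 | F_n] = X_n^2 + 1). By OST (τ has finite mean in a bounded region), E[M_τ] = E[M_0] = X_0^2 − 0 = 30^2 = 900. Also E[M_τ] = E[X_τ^2] − E[τ]. The walk exits at 0 or 152, with P(hit 152 first) = 30/152, so E[X_τ^2] = 152^2 · 30/152 + 0 = 4560. Thus E[τ] = E[X_τ^2] − E[M_τ] = 4560 − 900 = 3660 = 30(152 − 30) = 3660.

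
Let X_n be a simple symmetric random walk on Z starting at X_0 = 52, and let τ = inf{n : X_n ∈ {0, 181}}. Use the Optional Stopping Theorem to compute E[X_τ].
E[X_τ] = 52

X_n is a martingale and τ is a bounded-mean stopping time (indeed τ is finite a.s. with bounded expectation since the walk is in a bounded region). By the OST, E[X_τ] = E[X_0] = 52. Equivalently: E[X_τ] = 181 · P(hit 181 first) + 0 · P(hit 0 first) = 181 · (52/181) = 52.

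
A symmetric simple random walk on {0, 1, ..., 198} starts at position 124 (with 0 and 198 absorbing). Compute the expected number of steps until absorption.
E[τ | X_0 = 124] = 9176

Let v_k = E[τ | X_0 = k]. Boundary: v_0 = v_198 = 0. Recurrence: v_k = 1 + (v_{k-1} + v_{k+1})/2 for 1 ≤ k ≤ 197. The particular solution to v_k − (v_{k-1} + v_{k+1})/2 = 1 is v_k = −k^2. Adding homogeneous solution A + B k and matching boundaries gives v_k = k (198 − k). Substituting k = 124: v_124 = 124 · 74 = 9176.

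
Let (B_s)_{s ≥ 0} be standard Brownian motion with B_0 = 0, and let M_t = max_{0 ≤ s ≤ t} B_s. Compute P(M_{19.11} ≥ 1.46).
P(M_{19.11} ≥ 1.46) = 2·P(B_{19.11} ≥ 1.46) = 2(1 − Φ(1.46/√19.11)) ≈ 0.7384

By the reflection principle for Brownian motion, P(M_t ≥ a) = 2 · P(B_t ≥ a) for a ≥ 0. Since B_t ~ N(0, t), P(B_t ≥ 1.46) = 1 − Φ(1.46/√t) = 1 − Φ(1.46/√19.11) = 1 − Φ(0.3340). So
  P(M_{19.11} ≥ 1.46) = 2(1 − Φ(0.3340)) ≈ 0.7384.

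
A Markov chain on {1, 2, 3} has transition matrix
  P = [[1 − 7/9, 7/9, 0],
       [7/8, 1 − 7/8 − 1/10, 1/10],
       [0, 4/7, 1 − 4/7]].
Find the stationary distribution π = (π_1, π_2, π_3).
π = (45/92, 10/23, 7/92)

This is a birth-death chain on three states, which satisfies detailed balance: π_1 · P_{12} = π_2 · P_{21} and π_2 · P_{23} = π_3 · P_{32}.
From π_1 · 7/9 = π_2 · 7/8: π_2/π_1 = (7/9)/(7/8) = 8/9.
From π_2 · 1/10 = π_3 · 4/7: π_3/π_2 = (1/10)/(4/7) = 7/40.
Take π_1 proportional to 1; then unnormalized π = (1, 8/9, 7/45). Normalize by dividing by the sum 92/45:
  π = (45/92, 10/23, 7/92).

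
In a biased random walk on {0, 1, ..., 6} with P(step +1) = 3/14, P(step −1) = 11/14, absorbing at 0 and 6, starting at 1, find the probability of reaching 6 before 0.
P(hit 6 before 0) = (1 − (11/3)^1) / (1 − (11/3)^6) = 243/221354

Let u_k denote P(reach 6 before 0 | start at k). Boundary: u_0 = 0, u_6 = 1. Recurrence: u_k = 3/14·u_{k+1} + 11/14·u_{k-1} for 1 ≤ k ≤ 5. Try u_k = A + B·r^k with r = q/p = (11/14)/(3/14) = 11/3. Substitution satisfies the recurrence; boundary conditions give:
  u_k = (1 − r^k) / (1 − r^N) = (1 − (11/3)^1) / (1 − (11/3)^6) = 243/221354.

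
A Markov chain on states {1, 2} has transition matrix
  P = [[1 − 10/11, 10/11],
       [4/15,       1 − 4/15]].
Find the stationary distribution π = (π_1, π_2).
π_1 = 22/97, π_2 = 75/97

Solve πP = π with π_1 + π_2 = 1. From πP = π: π_1 · (1 − 10/11) + π_2 · 4/15 = π_1 ⇒ π_2 · 4/15 = π_1 · 10/11 ⇒ π_2/π_1 = (10/11)/(4/15) = 75/22. Together with π_1 + π_2 = 1:
  π_1 = (4/15)/(10/11 + 4/15) = (4/15)/(194/165) = 22/97,
  π_2 = (10/11)/(10/11 + 4/15) = (10/11)/(194/165) = 75/97.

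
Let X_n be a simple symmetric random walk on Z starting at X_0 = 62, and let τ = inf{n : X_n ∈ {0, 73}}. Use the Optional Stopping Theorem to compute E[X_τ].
E[X_τ] = 62

X_n is a martingale and τ is a bounded-mean stopping time (indeed τ is finite a.s. with bounded expectation since the walk is in a bounded region). By the OST, E[X_τ] = E[X_0] = 62. Equivalently: E[X_τ] = 73 · P(hit 73 first) + 0 · P(hit 0 first) = 73 · (62/73) = 62.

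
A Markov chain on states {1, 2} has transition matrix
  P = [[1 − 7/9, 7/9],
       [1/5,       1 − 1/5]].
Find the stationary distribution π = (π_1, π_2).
π_1 = 9/44, π_2 = 35/44

Solve πP = π with π_1 + π_2 = 1. From πP = π: π_1 · (1 − 7/9) + π_2 · 1/5 = π_1 ⇒ π_2 · 1/5 = π_1 · 7/9 ⇒ π_2/π_1 = (7/9)/(1/5) = 35/9. Together with π_1 + π_2 = 1:
  π_1 = (1/5)/(7/9 + 1/5) = (1/5)/(44/45) = 9/44,
  π_2 = (7/9)/(7/9 + 1/5) = (7/9)/(44/45) = 35/44.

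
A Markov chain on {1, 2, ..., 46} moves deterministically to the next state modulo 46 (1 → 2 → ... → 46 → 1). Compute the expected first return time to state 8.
E[T_8 | X_0 = 8] = 46

The chain cycles deterministically, so starting at state 8 it returns in exactly 46 steps. Equivalently, the stationary distribution is uniform π_j = 1/46 for every state j, so by Kac's formula E[T_8] = 1/π_8 = 46.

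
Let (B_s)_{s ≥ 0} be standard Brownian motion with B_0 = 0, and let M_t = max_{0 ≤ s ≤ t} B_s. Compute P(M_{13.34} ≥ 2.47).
P(M_{13.34} ≥ 2.47) = 2·P(B_{13.34} ≥ 2.47) = 2(1 − Φ(2.47/√13.34)) ≈ 0.4989

By the reflection principle for Brownian motion, P(M_t ≥ a) = 2 · P(B_t ≥ a) for a ≥ 0. Since B_t ~ N(0, t), P(B_t ≥ 2.47) = 1 − Φ(2.47/√t) = 1 − Φ(2.47/√13.34) = 1 − Φ(0.6763). So
  P(M_{13.34} ≥ 2.47) = 2(1 − Φ(0.6763)) ≈ 0.4989.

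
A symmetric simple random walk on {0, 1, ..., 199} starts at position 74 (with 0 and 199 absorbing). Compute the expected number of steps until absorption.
E[τ | X_0 = 74] = 9250

Let v_k = E[τ | X_0 = k]. Boundary: v_0 = v_199 = 0. Recurrence: v_k = 1 + (v_{k-1} + v_{k+1})/2 for 1 ≤ k ≤ 198. The particular solution to v_k − (v_{k-1} + v_{k+1})/2 = 1 is v_k = −k^2. Adding homogeneous solution A + B k and matching boundaries gives v_k = k (199 − k). Substituting k = 74: v_74 = 74 · 125 = 9250.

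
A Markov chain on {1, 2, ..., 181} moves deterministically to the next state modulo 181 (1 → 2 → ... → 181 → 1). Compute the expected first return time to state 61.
E[T_61 | X_0 = 61] = 181

The chain cycles deterministically, so starting at state 61 it returns in exactly 181 steps. Equivalently, the stationary distribution is uniform π_j = 1/181 for every state j, so by Kac's formula E[T_61] = 1/π_61 = 181.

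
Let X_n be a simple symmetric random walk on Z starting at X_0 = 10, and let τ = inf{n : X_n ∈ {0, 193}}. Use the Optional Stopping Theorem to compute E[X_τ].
E[X_τ] = 10

X_n is a martingale and τ is a bounded-mean stopping time (indeed τ is finite a.s. with bounded expectation since the walk is in a bounded region). By the OST, E[X_τ] = E[X_0] = 10. Equivalently: E[X_τ] = 193 · P(hit 193 first) + 0 · P(hit 0 first) = 193 · (10/193) = 10.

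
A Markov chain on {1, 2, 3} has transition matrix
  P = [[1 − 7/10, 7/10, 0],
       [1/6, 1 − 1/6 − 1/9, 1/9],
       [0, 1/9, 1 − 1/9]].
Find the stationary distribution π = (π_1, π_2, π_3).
π = (5/47, 21/47, 21/47)

This is a birth-death chain on three states, which satisfies detailed balance: π_1 · P_{12} = π_2 · P_{21} and π_2 · P_{23} = π_3 · P_{32}.
From π_1 · 7/10 = π_2 · 1/6: π_2/π_1 = (7/10)/(1/6) = 21/5.
From π_2 · 1/9 = π_3 · 1/9: π_3/π_2 = (1/9)/(1/9) = 1.
Take π_1 proportional to 1; then unnormalized π = (1, 21/5, 21/5). Normalize by dividing by the sum 47/5:
  π = (5/47, 21/47, 21/47).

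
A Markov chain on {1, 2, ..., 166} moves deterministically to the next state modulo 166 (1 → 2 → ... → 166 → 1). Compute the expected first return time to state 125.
E[T_125 | X_0 = 125] = 166

The chain cycles deterministically, so starting at state 125 it returns in exactly 166 steps. Equivalently, the stationary distribution is uniform π_j = 1/166 for every state j, so by Kac's formula E[T_125] = 1/π_125 = 166.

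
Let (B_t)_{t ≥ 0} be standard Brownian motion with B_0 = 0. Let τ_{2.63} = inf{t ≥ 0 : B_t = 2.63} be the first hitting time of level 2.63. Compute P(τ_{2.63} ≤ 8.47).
P(τ_{2.63} ≤ 8.47) = 2(1 − Φ(2.63/√8.47)) = 2(1 − Φ(0.9037)) ≈ 0.3662

By the reflection principle for standard BM, P(τ_b ≤ t) = 2 · P(B_t ≥ b). Since B_t ~ N(0, t), P(B_t ≥ 2.63) = 1 − Φ(2.63/√t) = 1 − Φ(2.63/√8.47) = 1 − Φ(0.9037) ≈ 0.18308. Doubling: P(τ_{2.63} ≤ 8.47) ≈ 2 · 0.18308 = 0.36616 ≈ 0.3662.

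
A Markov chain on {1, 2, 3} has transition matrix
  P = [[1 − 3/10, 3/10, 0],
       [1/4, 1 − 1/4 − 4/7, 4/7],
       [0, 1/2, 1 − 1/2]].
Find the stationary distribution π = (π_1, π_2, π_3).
π = (7/25, 42/125, 48/125)

This is a birth-death chain on three states, which satisfies detailed balance: π_1 · P_{12} = π_2 · P_{21} and π_2 · P_{23} = π_3 · P_{32}.
From π_1 · 3/10 = π_2 · 1/4: π_2/π_1 = (3/10)/(1/4) = 6/5.
From π_2 · 4/7 = π_3 · 1/2: π_3/π_2 = (4/7)/(1/2) = 8/7.
Take π_1 proportional to 1; then unnormalized π = (1, 6/5, 48/35). Normalize by dividing by the sum 25/7:
  π = (7/25, 42/125, 48/125).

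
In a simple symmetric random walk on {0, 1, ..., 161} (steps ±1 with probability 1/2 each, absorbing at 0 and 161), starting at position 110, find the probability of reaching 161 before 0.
P(hit 161 before 0) = 110/161

Let u_k = P(hit 161 before 0 | start at k). Then u_0 = 0, u_161 = 1, and u_k = u_{k-1}/2 + u_{k+1}/2 for 1 ≤ k ≤ 160. This harmonic recurrence is solved by u_k = k/161, giving u_110 = 110/161.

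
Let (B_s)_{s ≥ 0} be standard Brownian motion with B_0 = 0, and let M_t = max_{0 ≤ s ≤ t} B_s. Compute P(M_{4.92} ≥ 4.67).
P(M_{4.92} ≥ 4.67) = 2·P(B_{4.92} ≥ 4.67) = 2(1 − Φ(4.67/√4.92)) ≈ 0.0353

By the reflection principle for Brownian motion, P(M_t ≥ a) = 2 · P(B_t ≥ a) for a ≥ 0. Since B_t ~ N(0, t), P(B_t ≥ 4.67) = 1 − Φ(4.67/√t) = 1 − Φ(4.67/√4.92) = 1 − Φ(2.1054). So
  P(M_{4.92} ≥ 4.67) = 2(1 − Φ(2.1054)) ≈ 0.0353.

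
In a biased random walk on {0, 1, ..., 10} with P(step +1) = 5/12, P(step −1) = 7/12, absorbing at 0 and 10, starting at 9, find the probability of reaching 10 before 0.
P(hit 10 before 0) = (1 − (7/5)^9) / (1 − (7/5)^10) = 96001205/136354812

Let u_k denote P(reach 10 before 0 | start at k). Boundary: u_0 = 0, u_10 = 1. Recurrence: u_k = 5/12·u_{k+1} + 7/12·u_{k-1} for 1 ≤ k ≤ 9. Try u_k = A + B·r^k with r = q/p = (7/12)/(5/12) = 7/5. Substitution satisfies the recurrence; boundary conditions give:
  u_k = (1 − r^k) / (1 − r^N) = (1 − (7/5)^9) / (1 − (7/5)^10) = 96001205/136354812.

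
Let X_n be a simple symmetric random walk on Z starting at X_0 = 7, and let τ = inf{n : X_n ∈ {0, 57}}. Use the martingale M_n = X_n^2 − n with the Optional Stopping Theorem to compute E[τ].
E[τ] = 350

M_n = X_n^2 − n is a martingale (since E[X_{n+1}^2 | F_n] = X_n^2 + 1). By OST (τ has finite mean in a bounded region), E[M_τ] = E[M_0] = X_0^2 − 0 = 7^2 = 49. Also E[M_τ] = E[X_τ^2] − E[τ]. The walk exits at 0 or 57, with P(hit 57 first) = 7/57, so E[X_τ^2] = 57^2 · 7/57 + 0 = 399. Thus E[τ] = E[X_τ^2] − E[M_τ] = 399 − 49 = 350 = 7(57 − 7) = 350.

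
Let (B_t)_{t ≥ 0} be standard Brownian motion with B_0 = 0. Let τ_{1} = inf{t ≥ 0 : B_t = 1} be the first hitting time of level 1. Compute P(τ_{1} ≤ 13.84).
P(τ_{1} ≤ 13.84) = 2(1 − Φ(1/√13.84)) = 2(1 − Φ(0.2688)) ≈ 0.7881

By the reflection principle for standard BM, P(τ_b ≤ t) = 2 · P(B_t ≥ b). Since B_t ~ N(0, t), P(B_t ≥ 1) = 1 − Φ(1/√t) = 1 − Φ(1/√13.84) = 1 − Φ(0.2688) ≈ 0.39404. Doubling: P(τ_{1} ≤ 13.84) ≈ 2 · 0.39404 = 0.78808 ≈ 0.7881.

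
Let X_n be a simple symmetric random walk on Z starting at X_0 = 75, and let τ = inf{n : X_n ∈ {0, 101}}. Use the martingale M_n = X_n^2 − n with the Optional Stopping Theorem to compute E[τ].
E[τ] = 1950

M_n = X_n^2 − n is a martingale (since E[X_{n+1}^2 | F_n] = X_n^2 + 1). By OST (τ has finite mean in a bounded region), E[M_τ] = E[M_0] = X_0^2 − 0 = 75^2 = 5625. Also E[M_τ] = E[X_τ^2] − E[τ]. The walk exits at 0 or 101, with P(hit 101 first) = 75/101, so E[X_τ^2] = 101^2 · 75/101 + 0 = 7575. Thus E[τ] = E[X_τ^2] − E[M_τ] = 7575 − 5625 = 1950 = 75(101 − 75) = 1950.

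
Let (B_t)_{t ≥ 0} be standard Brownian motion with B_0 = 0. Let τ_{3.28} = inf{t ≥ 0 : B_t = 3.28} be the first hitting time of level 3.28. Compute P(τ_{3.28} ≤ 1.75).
P(τ_{3.28} ≤ 1.75) = 2(1 − Φ(3.28/√1.75)) = 2(1 − Φ(2.4794)) ≈ 0.0132

By the reflection principle for standard BM, P(τ_b ≤ t) = 2 · P(B_t ≥ b). Since B_t ~ N(0, t), P(B_t ≥ 3.28) = 1 − Φ(3.28/√t) = 1 − Φ(3.28/√1.75) = 1 − Φ(2.4794) ≈ 0.00658. Doubling: P(τ_{3.28} ≤ 1.75) ≈ 2 · 0.00658 = 0.01316 ≈ 0.0132.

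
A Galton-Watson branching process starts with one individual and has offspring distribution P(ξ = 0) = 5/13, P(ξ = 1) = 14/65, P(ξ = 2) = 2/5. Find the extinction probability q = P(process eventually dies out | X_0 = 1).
q = 25/26

The pgf is f(s) = 5/13 + 14/65·s + 2/5·s². The extinction probability q is the smallest fixed point of f in [0, 1]. Setting s = f(s):
  2/5·s² + (14/65 − 1)·s + 5/13 = 0
  2/5·s² − (5/13 + 2/5)·s + 5/13 = 0
which factors as (s − 1)·(2/5·s − 5/13) = 0, giving roots s = 1 and s = (5/13)/(2/5) = 25/26.
Mean offspring μ = 14/65 + 2·2/5 = 66/65 > 1 (supercritical), so q < 1. The extinction probability is the smaller root: q = (5/13)/(2/5) = 25/26.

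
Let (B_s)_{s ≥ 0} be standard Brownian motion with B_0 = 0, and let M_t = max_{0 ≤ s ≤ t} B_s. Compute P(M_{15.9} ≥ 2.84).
P(M_{15.9} ≥ 2.84) = 2·P(B_{15.9} ≥ 2.84) = 2(1 − Φ(2.84/√15.9)) ≈ 0.4763

By the reflection principle for Brownian motion, P(M_t ≥ a) = 2 · P(B_t ≥ a) for a ≥ 0. Since B_t ~ N(0, t), P(B_t ≥ 2.84) = 1 − Φ(2.84/√t) = 1 − Φ(2.84/√15.9) = 1 − Φ(0.7122). So
  P(M_{15.9} ≥ 2.84) = 2(1 − Φ(0.7122)) ≈ 0.4763.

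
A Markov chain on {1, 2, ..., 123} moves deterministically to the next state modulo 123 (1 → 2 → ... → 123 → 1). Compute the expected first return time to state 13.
E[T_13 | X_0 = 13] = 123

The chain cycles deterministically, so starting at state 13 it returns in exactly 123 steps. Equivalently, the stationary distribution is uniform π_j = 1/123 for every state j, so by Kac's formula E[T_13] = 1/π_13 = 123.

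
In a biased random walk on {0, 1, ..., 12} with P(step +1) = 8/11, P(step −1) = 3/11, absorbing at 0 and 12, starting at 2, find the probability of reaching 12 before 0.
P(hit 12 before 0) = (1 − (3/8)^2) / (1 − (3/8)^12) = 1073741824/1249435369

Let u_k denote P(reach 12 before 0 | start at k). Boundary: u_0 = 0, u_12 = 1. Recurrence: u_k = 8/11·u_{k+1} + 3/11·u_{k-1} for 1 ≤ k ≤ 11. Try u_k = A + B·r^k with r = q/p = (3/11)/(8/11) = 3/8. Substitution satisfies the recurrence; boundary conditions give:
  u_k = (1 − r^k) / (1 − r^N) = (1 − (3/8)^2) / (1 − (3/8)^12) = 1073741824/1249435369.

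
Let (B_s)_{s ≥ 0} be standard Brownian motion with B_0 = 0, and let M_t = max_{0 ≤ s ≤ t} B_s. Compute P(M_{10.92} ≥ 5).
P(M_{10.92} ≥ 5) = 2·P(B_{10.92} ≥ 5) = 2(1 − Φ(5/√10.92)) ≈ 0.1303

By the reflection principle for Brownian motion, P(M_t ≥ a) = 2 · P(B_t ≥ a) for a ≥ 0. Since B_t ~ N(0, t), P(B_t ≥ 5) = 1 − Φ(5/√t) = 1 − Φ(5/√10.92) = 1 − Φ(1.5131). So
  P(M_{10.92} ≥ 5) = 2(1 − Φ(1.5131)) ≈ 0.1303.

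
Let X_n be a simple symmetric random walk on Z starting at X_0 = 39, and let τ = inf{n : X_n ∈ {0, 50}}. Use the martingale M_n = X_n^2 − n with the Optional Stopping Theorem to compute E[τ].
E[τ] = 429

M_n = X_n^2 − n is a martingale (since E[X_{n+1}^2 | F_n] = X_n^2 + 1). By OST (τ has finite mean in a bounded region), E[M_τ] = E[M_0] = X_0^2 − 0 = 39^2 = 1521. Also E[M_τ] = E[X_τ^2] − E[τ]. The walk exits at 0 or 50, with P(hit 50 first) = 39/50, so E[X_τ^2] = 50^2 · 39/50 + 0 = 1950. Thus E[τ] = E[X_τ^2] − E[M_τ] = 1950 − 1521 = 429 = 39(50 − 39) = 429.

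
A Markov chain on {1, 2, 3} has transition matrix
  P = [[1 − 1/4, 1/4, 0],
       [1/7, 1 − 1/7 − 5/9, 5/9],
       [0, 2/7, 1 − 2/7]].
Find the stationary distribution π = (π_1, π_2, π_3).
π = (72/443, 126/443, 245/443)

This is a birth-death chain on three states, which satisfies detailed balance: π_1 · P_{12} = π_2 · P_{21} and π_2 · P_{23} = π_3 · P_{32}.
From π_1 · 1/4 = π_2 · 1/7: π_2/π_1 = (1/4)/(1/7) = 7/4.
From π_2 · 5/9 = π_3 · 2/7: π_3/π_2 = (5/9)/(2/7) = 35/18.
Take π_1 proportional to 1; then unnormalized π = (1, 7/4, 245/72). Normalize by dividing by the sum 443/72:
  π = (72/443, 126/443, 245/443).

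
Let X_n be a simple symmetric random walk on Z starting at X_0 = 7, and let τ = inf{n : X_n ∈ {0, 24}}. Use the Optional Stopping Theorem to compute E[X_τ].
E[X_τ] = 7

X_n is a martingale and τ is a bounded-mean stopping time (indeed τ is finite a.s. with bounded expectation since the walk is in a bounded region). By the OST, E[X_τ] = E[X_0] = 7. Equivalently: E[X_τ] = 24 · P(hit 24 first) + 0 · P(hit 0 first) = 24 · (7/24) = 7.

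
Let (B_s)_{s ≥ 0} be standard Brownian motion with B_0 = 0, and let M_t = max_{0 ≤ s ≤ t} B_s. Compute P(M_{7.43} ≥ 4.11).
P(M_{7.43} ≥ 4.11) = 2·P(B_{7.43} ≥ 4.11) = 2(1 − Φ(4.11/√7.43)) ≈ 0.1316

By the reflection principle for Brownian motion, P(M_t ≥ a) = 2 · P(B_t ≥ a) for a ≥ 0. Since B_t ~ N(0, t), P(B_t ≥ 4.11) = 1 − Φ(4.11/√t) = 1 − Φ(4.11/√7.43) = 1 − Φ(1.5078). So
  P(M_{7.43} ≥ 4.11) = 2(1 − Φ(1.5078)) ≈ 0.1316.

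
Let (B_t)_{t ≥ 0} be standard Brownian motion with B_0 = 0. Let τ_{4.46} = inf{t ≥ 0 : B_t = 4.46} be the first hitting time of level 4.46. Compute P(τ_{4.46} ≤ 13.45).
P(τ_{4.46} ≤ 13.45) = 2(1 − Φ(4.46/√13.45)) = 2(1 − Φ(1.2161)) ≈ 0.2239

By the reflection principle for standard BM, P(τ_b ≤ t) = 2 · P(B_t ≥ b). Since B_t ~ N(0, t), P(B_t ≥ 4.46) = 1 − Φ(4.46/√t) = 1 − Φ(4.46/√13.45) = 1 − Φ(1.2161) ≈ 0.11197. Doubling: P(τ_{4.46} ≤ 13.45) ≈ 2 · 0.11197 = 0.22394 ≈ 0.2239.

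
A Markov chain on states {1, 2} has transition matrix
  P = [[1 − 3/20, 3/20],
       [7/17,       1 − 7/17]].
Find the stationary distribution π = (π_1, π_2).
π_1 = 140/191, π_2 = 51/191

Solve πP = π with π_1 + π_2 = 1. From πP = π: π_1 · (1 − 3/20) + π_2 · 7/17 = π_1 ⇒ π_2 · 7/17 = π_1 · 3/20 ⇒ π_2/π_1 = (3/20)/(7/17) = 51/140. Together with π_1 + π_2 = 1:
  π_1 = (7/17)/(3/20 + 7/17) = (7/17)/(191/340) = 140/191,
  π_2 = (3/20)/(3/20 + 7/17) = (3/20)/(191/340) = 51/191.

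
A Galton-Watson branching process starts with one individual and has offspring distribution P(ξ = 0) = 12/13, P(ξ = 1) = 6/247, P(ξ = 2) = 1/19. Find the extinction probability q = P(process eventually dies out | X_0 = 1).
q = 1

Mean offspring μ = 0·12/13 + 1·6/247 + 2·1/19 = 32/247 ≤ 1. For μ ≤ 1 with offspring not concentrated at 1, the Galton-Watson process goes extinct almost surely, so q = 1.
(Algebraic check: The pgf is f(s) = 12/13 + 6/247·s + 1/19·s². The extinction probability q is the smallest fixed point of f in [0, 1]. Setting s = f(s):
  1/19·s² + (6/247 − 1)·s + 12/13 = 0
  1/19·s² − (12/13 + 1/19)·s + 12/13 = 0
which factors as (s − 1)·(1/19·s − 12/13) = 0, giving roots s = 1 and s = (12/13)/(1/19) = 228/13. Since 228/13 ≥ 1, the smallest root in [0, 1] is s = 1.)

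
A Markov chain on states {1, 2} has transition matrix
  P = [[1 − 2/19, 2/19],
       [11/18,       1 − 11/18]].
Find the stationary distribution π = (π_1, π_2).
π_1 = 209/245, π_2 = 36/245

Solve πP = π with π_1 + π_2 = 1. From πP = π: π_1 · (1 − 2/19) + π_2 · 11/18 = π_1 ⇒ π_2 · 11/18 = π_1 · 2/19 ⇒ π_2/π_1 = (2/19)/(11/18) = 36/209. Together with π_1 + π_2 = 1:
  π_1 = (11/18)/(2/19 + 11/18) = (11/18)/(245/342) = 209/245,
  π_2 = (2/19)/(2/19 + 11/18) = (2/19)/(245/342) = 36/245.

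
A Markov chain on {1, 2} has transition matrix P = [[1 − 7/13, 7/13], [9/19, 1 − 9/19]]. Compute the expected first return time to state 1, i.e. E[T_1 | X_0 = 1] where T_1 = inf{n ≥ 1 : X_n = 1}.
E[T_1 | X_0 = 1] = 1/π_1 = 250/117

For an irreducible recurrent Markov chain with stationary distribution π, E[T_i | X_0 = i] = 1/π_i (Kac's formula). Here π_1 = (9/19)/(7/13 + 9/19) = (9/19)/(250/247) = 117/250, so E[T_1 | X_0 = 1] = 1/π_1 = (7/13 + 9/19)/(9/19) = (250/247)/(9/19) = 250/117.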